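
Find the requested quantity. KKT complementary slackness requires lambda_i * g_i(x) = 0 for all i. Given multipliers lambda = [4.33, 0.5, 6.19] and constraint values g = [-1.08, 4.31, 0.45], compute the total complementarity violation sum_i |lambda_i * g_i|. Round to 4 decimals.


KKT complementary slackness check:
lambda_1 * g_1 = 4.33 * -1.08 = -4.6764
lambda_2 * g_2 = 0.5 * 4.31 = 2.155
lambda_3 * g_3 = 6.19 * 0.45 = 2.7855
Total violation = 4.6764 + 2.155 + 2.7855 = 9.6169


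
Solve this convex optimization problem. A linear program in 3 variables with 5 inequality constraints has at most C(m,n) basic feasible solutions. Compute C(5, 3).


Each vertex corresponds to some choice of n active constraints out of m, so the number of vertices is at most C(m, n) = m! / (n!(m-n)!).
m = 5, n = 3
Numerator: 5 * 4 * 3
Denominator: 3! = 6
C(5, 3) = 10


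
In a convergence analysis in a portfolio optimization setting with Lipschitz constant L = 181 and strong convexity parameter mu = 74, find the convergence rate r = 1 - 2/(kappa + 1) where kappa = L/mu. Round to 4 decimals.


Step 1: Compute the condition number.
kappa = L/mu = 181/74 = 2.4459
Step 2: Compute the convergence rate.
r = 1 - 2/(kappa + 1) = 1 - 2*mu/(L + mu) = (L - mu)/(L + mu) = 107/255 = 0.4196


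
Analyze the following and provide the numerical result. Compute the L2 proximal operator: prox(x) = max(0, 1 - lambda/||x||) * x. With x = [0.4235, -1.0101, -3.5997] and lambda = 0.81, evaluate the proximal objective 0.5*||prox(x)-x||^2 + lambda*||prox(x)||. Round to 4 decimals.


Step 1: Compute ||x||.
||x|| = 3.7626
Step 2: Compute scaling factor.
scale = max(0, 1 - 0.81/3.7626) = 0.7847
Step 3: prox(x) = [0.3323, -0.7927, -2.8248]
||prox(x)|| = 2.9526
Step 4: Proximal objective.
0.5*||prox-x||^2 = 0.3281
lambda*||prox|| = 2.3916
Total = 2.7197


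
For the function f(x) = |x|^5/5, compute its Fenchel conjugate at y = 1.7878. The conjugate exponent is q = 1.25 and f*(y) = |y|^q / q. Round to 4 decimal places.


The conjugate exponent q satisfies 1/p + 1/q = 1.
p = 5, so q = 5/(5 - 1) = 1.25
|y|^q = 1.7878^1.25 = 2.0673
f*(1.7878) = 2.0673 / 1.25 = 1.6538


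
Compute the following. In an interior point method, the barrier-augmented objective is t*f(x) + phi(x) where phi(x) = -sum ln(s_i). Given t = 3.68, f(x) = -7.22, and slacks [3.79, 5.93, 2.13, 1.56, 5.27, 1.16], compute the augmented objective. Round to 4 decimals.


Step 1: Compute log-barrier.
ln values: [1.3324, 1.78, 0.7561, 0.4447, 1.662, 0.1484]
phi = -(1.3324 + 1.78 + 0.7561 + 0.4447 + 1.662 + 0.1484) = -6.1236
Step 2: Compute augmented objective.
t*f(x) = 3.68*-7.22 = -26.5696
Total = -26.5696 - 6.1236 = -32.6932


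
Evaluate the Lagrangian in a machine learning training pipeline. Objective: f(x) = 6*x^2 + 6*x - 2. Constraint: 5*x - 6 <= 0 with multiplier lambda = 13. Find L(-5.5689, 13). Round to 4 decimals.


Step 1: Evaluate f(x).
f(-5.5689) = 6*(-5.5689)^2 + 6*(-5.5689) - 2 = 150.6625
Step 2: Evaluate g(x).
g(-5.5689) = 5*-5.5689 - 6 = -33.8445
Step 3: Compute Lagrangian.
L = 150.6625 + 13*-33.8445 = -289.316


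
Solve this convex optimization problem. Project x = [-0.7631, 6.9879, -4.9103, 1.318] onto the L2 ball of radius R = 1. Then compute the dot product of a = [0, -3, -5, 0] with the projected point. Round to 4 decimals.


Step 1: Compute ||x|| (intermediates to 6 decimals).
||x|| = sqrt((-0.7631)^2 + 6.9879^2 + (-4.9103)^2 + 1.318^2) = 8.675324
Step 2: Project.
Since ||x|| > R, scale = R/||x|| = 1/8.675324 = 0.115269, proj(x) = scale * x
proj(x) = [-0.087962, 0.805488, -0.566005, 0.151925]
Step 3: Dot product.
a^T * proj(x) = 0*(-0.087962) - 3*0.805488 - 5*(-0.566005) + 0*0.151925 = 0.4136


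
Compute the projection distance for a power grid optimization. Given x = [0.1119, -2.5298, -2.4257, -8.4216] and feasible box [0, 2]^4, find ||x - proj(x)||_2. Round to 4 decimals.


Project each component onto [0, 2].
clip(0.1119) = 0.1119, clip(-2.5298) = 0.0, clip(-2.4257) = 0.0, clip(-8.4216) = 0.0
Projection = [0.1119, 0.0, 0.0, 0.0]
Squared diffs: [0.0, 6.3999, 5.884, 70.9233]
Distance = sqrt(83.2072) = 9.1218


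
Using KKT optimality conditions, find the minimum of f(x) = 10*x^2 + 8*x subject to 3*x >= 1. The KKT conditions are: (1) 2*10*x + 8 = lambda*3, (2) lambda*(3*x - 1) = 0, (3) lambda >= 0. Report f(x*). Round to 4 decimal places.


Step 1: Try lambda = 0 (constraint inactive).
x_unc = -8/(2*10) = -0.4
Check: 3*-0.4 = -1.2 < 1 -- violated!
Step 2: Constraint must be active: 3*x = 1
x* = 1/3 = 0.3333 (rounded; the exact value 1/3 is used below)
lambda = (2*10*(1/3) + 8)/3 = 4.8889
Step 3: Compute optimal value.
f(x*) = 10*(1/3)^2 + 8*(1/3) = 3.7778


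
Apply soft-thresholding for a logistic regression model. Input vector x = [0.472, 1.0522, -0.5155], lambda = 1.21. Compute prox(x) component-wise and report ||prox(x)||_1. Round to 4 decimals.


Soft-thresholding with lambda = 1.21:
prox(0.472) = sign(0.472)*max(|0.472| - 1.21, 0) = 0.0
prox(1.0522) = sign(1.0522)*max(|1.0522| - 1.21, 0) = 0.0
prox(-0.5155) = sign(-0.5155)*max(|-0.5155| - 1.21, 0) = 0.0
prox(x) = [0.0, 0.0, 0.0]
||prox(x)||_1 = 0.0 + 0.0 + 0.0 = 0.0


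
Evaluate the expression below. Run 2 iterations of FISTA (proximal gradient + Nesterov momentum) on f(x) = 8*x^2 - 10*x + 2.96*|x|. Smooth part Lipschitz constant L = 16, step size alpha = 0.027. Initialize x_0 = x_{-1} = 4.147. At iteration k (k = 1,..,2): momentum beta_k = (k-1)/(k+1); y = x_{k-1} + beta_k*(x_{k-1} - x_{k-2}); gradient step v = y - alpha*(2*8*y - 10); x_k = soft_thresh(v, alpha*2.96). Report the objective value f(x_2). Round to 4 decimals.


FISTA on f(x) = 8*x^2 - 10*x + 2.96*|x|
L = 16, alpha = 0.027
Iteration 1: beta = 0.0, y = 4.147 + 0.0*(4.147 - 4.147) = 4.147
  grad(y) = 56.352, v = y - alpha*grad = 2.6255
  prox(v) = soft_thresh(2.6255, 0.0799) = 2.5456
Iteration 2: beta = 0.3333, y = 2.5456 + 0.3333*(2.5456 - 4.147) = 2.0118
  grad(y) = 22.1883, v = y - alpha*grad = 1.4127
  prox(v) = soft_thresh(1.4127, 0.0799) = 1.3328
f(x_2) = 8*1.3328^2 - 10*1.3328 + 2.96*|1.3328| = 4.8274


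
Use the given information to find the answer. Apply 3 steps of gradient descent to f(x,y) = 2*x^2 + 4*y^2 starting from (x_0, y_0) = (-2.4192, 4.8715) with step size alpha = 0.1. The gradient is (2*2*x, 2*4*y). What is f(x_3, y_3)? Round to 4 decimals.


Gradient descent on f(x,y) = 2*x^2 + 4*y^2.
Starting point: (-2.4192, 4.8715), alpha = 0.1
Step 1: grad_x = 2*2*-2.4192 = -9.6768, grad_y = 2*4*4.8715 = 38.972
  x_1 = -2.4192 - 0.1*-9.6768 = -1.4515
  y_1 = 4.8715 - 0.1*38.972 = 0.9743
Step 2: grad_x = 2*2*-1.4515 = -5.8061, grad_y = 2*4*0.9743 = 7.7944
  x_2 = -1.4515 - 0.1*-5.8061 = -0.8709
  y_2 = 0.9743 - 0.1*7.7944 = 0.1949
Step 3: grad_x = 2*2*-0.8709 = -3.4836, grad_y = 2*4*0.1949 = 1.5589
  x_3 = -0.8709 - 0.1*-3.4836 = -0.5225
  y_3 = 0.1949 - 0.1*1.5589 = 0.039
f(-0.5225, 0.039) = 2*(-0.5225)^2 + 4*0.039^2 = 0.5522


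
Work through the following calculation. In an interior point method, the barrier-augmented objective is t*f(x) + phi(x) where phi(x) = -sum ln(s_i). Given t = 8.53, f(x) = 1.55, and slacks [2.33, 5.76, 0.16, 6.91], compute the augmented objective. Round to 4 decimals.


Step 1: Compute log-barrier.
ln values: [0.8459, 1.7509, -1.8326, 1.933]
phi = -(0.8459 + 1.7509 - 1.8326 + 1.933) = -2.6972
Step 2: Compute augmented objective.
t*f(x) = 8.53*1.55 = 13.2215
Total = 13.2215 - 2.6972 = 10.5243


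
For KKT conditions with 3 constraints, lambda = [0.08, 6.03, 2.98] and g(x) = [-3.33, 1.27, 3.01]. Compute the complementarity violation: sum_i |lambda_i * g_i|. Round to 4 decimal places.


KKT complementary slackness check:
lambda_1 * g_1 = 0.08 * -3.33 = -0.2664
lambda_2 * g_2 = 6.03 * 1.27 = 7.6581
lambda_3 * g_3 = 2.98 * 3.01 = 8.9698
Total violation = 0.2664 + 7.6581 + 8.9698 = 16.8943


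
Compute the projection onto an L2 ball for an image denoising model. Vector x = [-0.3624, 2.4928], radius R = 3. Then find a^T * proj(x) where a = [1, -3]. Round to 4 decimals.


Step 1: Compute ||x|| (intermediates to 6 decimals).
||x|| = sqrt((-0.3624)^2 + 2.4928^2) = 2.519005
Step 2: Project.
Since ||x|| <= R, proj = x (no scaling needed).
proj(x) = [-0.3624, 2.4928]
Step 3: Dot product.
a^T * proj(x) = 1*(-0.3624) - 3*2.4928 = -7.8408


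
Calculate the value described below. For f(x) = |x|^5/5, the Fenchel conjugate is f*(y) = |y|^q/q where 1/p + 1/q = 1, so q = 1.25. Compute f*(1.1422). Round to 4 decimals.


The conjugate exponent q satisfies 1/p + 1/q = 1.
p = 5, so q = 5/(5 - 1) = 1.25
|y|^q = 1.1422^1.25 = 1.1808
f*(1.1422) = 1.1808 / 1.25 = 0.9446


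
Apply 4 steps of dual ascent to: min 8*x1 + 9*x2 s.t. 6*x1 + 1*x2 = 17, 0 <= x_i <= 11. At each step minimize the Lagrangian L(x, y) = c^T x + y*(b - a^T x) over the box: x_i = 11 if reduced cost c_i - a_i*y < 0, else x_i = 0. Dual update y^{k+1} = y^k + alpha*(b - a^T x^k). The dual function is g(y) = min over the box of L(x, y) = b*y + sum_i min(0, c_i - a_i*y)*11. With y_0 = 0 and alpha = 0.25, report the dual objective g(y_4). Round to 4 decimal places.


Dual ascent for LP: min 8*x1 + 9*x2, 6*x1 + 1*x2 = 17, 0 <= x_i <= 11
Step 1: y^k = 0.0, reduced costs: (8.0, 9.0)
  x^k = (0.0, 0.0), subgradient = b - a^T x = 17.0
  y^{k+1} = 0.0 + 0.25*17.0 = 4.25
Step 2: y^k = 4.25, reduced costs: (-17.5, 4.75)
  x^k = (11.0, 0.0), subgradient = b - a^T x = -49.0
  y^{k+1} = 4.25 + 0.25*-49.0 = -8.0
Step 3: y^k = -8.0, reduced costs: (56.0, 17.0)
  x^k = (0.0, 0.0), subgradient = b - a^T x = 17.0
  y^{k+1} = -8.0 + 0.25*17.0 = -3.75
Step 4: y^k = -3.75, reduced costs: (30.5, 12.75)
  x^k = (0.0, 0.0), subgradient = b - a^T x = 17.0
  y^{k+1} = -3.75 + 0.25*17.0 = 0.5
Dual objective at y_4 = 0.5: reduced costs (5.0, 8.5), box minimizer x = (0.0, 0.0)
g(y_4) = b*y + (c1 - a1*y)*x1 + (c2 - a2*y)*x2 = 17*0.5 + 5.0*0.0 + 8.5*0.0 = 8.5 + 0.0 + 0.0 = 8.5


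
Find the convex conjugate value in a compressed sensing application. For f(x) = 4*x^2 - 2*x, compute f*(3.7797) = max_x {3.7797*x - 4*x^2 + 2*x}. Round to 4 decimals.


f*(y) = sup_x {y*x - a*x^2 - b*x} = sup_x {(y-b)*x - a*x^2}
FOC: (y - b) - 2a*x = 0 => x* = (y - b)/(2a)
x* = (3.7797 + 2)/(2*4) = 0.7225
f*(3.7797) = (y-b)^2/(4a) = (3.7797 + 2)^2/(4*4)
= 33.4049/16 = 2.0878


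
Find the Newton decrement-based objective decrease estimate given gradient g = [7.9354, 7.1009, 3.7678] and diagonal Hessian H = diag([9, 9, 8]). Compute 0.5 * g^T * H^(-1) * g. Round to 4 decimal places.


Step 1: H is diagonal, so H^(-1) * g = [0.8817, 0.789, 0.471].
Step 2: g^T H^(-1) g = sum_i g_i^2 / H_ii
  = (7.9354)^2/9 + (7.1009)^2/9 + (3.7678)^2/8
  = 6.9967 + 5.6025 + 1.7745 = 14.3738
Step 3: Objective decrease = 0.5 * g^T H^(-1) g = 7.1869


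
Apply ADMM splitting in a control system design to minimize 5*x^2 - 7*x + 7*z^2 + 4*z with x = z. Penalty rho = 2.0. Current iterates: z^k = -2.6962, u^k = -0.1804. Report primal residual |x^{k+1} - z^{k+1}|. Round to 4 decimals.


ADMM iteration with rho = 2.0, z^k = -2.6962, u^k = -0.1804
Step 1: x-update.
Minimize 5*x^2 - 7*x + (2.0/2)*(x + 2.6962 - 0.1804)^2
FOC: (2*5 + 2.0)*x = 7 + 2.0*(-2.6962 + 0.1804)
x^{k+1} = 0.164
Step 2: z-update.
Minimize 7*z^2 + 4*z + (2.0/2)*(0.164 - z - 0.1804)^2
FOC: (2*7 + 2.0)*z = -4 + 2.0*(0.164 - 0.1804)
z^{k+1} = -0.252
Step 3: u-update.
u^{k+1} = -0.1804 + 0.164 + 0.252 = 0.2357
Step 4: Primal residual = |0.164 + 0.252| = 0.4161


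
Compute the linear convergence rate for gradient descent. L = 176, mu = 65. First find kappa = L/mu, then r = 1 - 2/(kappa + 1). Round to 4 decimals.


Step 1: Compute the condition number.
kappa = L/mu = 176/65 = 2.7077
Step 2: Compute the convergence rate.
r = 1 - 2/(kappa + 1) = 1 - 2*mu/(L + mu) = (L - mu)/(L + mu) = 111/241 = 0.4606


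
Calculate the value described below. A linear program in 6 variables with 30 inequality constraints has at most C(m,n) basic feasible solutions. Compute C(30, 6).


Each vertex corresponds to some choice of n active constraints out of m, so the number of vertices is at most C(m, n) = m! / (n!(m-n)!).
m = 30, n = 6
Numerator: 30 * 29 * 28 * 27 * 26 * 25
Denominator: 6! = 720
C(30, 6) = 593775


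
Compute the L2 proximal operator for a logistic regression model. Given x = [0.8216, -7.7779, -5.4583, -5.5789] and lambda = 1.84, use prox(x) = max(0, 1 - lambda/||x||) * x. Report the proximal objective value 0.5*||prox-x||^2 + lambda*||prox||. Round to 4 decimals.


Step 1: Compute ||x||.
||x|| = 11.0493
Step 2: Compute scaling factor.
scale = max(0, 1 - 1.84/11.0493) = 0.8335
Step 3: prox(x) = [0.6848, -6.4827, -4.5494, -4.6499]
||prox(x)|| = 9.2093
Step 4: Proximal objective.
0.5*||prox-x||^2 = 1.6928
lambda*||prox|| = 16.9451
Total = 18.638


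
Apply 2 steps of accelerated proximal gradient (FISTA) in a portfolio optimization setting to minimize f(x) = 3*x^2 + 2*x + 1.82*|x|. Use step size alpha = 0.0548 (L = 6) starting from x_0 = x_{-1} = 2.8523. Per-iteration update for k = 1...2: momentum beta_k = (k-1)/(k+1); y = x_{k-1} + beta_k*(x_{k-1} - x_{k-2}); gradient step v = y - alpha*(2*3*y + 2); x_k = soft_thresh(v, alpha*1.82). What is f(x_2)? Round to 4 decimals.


FISTA on f(x) = 3*x^2 + 2*x + 1.82*|x|
L = 6, alpha = 0.0548
Iteration 1: beta = 0.0, y = 2.8523 + 0.0*(2.8523 - 2.8523) = 2.8523
  grad(y) = 19.1138, v = y - alpha*grad = 1.8049
  prox(v) = soft_thresh(1.8049, 0.0997) = 1.7051
Iteration 2: beta = 0.3333, y = 1.7051 + 0.3333*(1.7051 - 2.8523) = 1.3227
  grad(y) = 9.9364, v = y - alpha*grad = 0.7782
  prox(v) = soft_thresh(0.7782, 0.0997) = 0.6785
f(x_2) = 3*0.6785^2 + 2*0.6785 + 1.82*|0.6785| = 3.9728


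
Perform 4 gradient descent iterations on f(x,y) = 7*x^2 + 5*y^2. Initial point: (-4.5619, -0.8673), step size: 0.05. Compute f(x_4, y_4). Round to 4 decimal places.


Gradient descent on f(x,y) = 7*x^2 + 5*y^2.
Starting point: (-4.5619, -0.8673), alpha = 0.05
Step 1: grad_x = 2*7*-4.5619 = -63.8666, grad_y = 2*5*-0.8673 = -8.673
  x_1 = -4.5619 - 0.05*-63.8666 = -1.3686
  y_1 = -0.8673 - 0.05*-8.673 = -0.4337
Step 2: grad_x = 2*7*-1.3686 = -19.16, grad_y = 2*5*-0.4337 = -4.3365
  x_2 = -1.3686 - 0.05*-19.16 = -0.4106
  y_2 = -0.4337 - 0.05*-4.3365 = -0.2168
Step 3: grad_x = 2*7*-0.4106 = -5.748, grad_y = 2*5*-0.2168 = -2.1683
  x_3 = -0.4106 - 0.05*-5.748 = -0.1232
  y_3 = -0.2168 - 0.05*-2.1683 = -0.1084
Step 4: grad_x = 2*7*-0.1232 = -1.7244, grad_y = 2*5*-0.1084 = -1.0841
  x_4 = -0.1232 - 0.05*-1.7244 = -0.037
  y_4 = -0.1084 - 0.05*-1.0841 = -0.0542
f(-0.037, -0.0542) = 7*(-0.037)^2 + 5*(-0.0542)^2 = 0.0242


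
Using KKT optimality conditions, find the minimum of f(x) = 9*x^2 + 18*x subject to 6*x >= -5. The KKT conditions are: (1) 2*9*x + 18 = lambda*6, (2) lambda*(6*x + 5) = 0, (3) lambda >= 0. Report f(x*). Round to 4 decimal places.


Step 1: Try lambda = 0 (constraint inactive).
x_unc = -18/(2*9) = -1.0
Check: 6*-1.0 = -6.0 < -5 -- violated!
Step 2: Constraint must be active: 6*x = -5
x* = -5/6 = -0.8333 (rounded; the exact value -5/6 is used below)
lambda = (2*9*(-5/6) + 18)/6 = 0.5
Step 3: Compute optimal value.
f(x*) = 9*(-5/6)^2 + 18*(-5/6) = -8.75


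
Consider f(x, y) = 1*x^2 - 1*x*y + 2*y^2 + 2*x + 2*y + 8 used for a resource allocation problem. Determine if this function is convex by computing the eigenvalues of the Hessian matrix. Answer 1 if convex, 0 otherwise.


The Hessian of f(x,y) = 1*x^2 - 1*x*y + 2*y^2 + 2*x + 2*y + 8 is:
H = [[2, -1], [-1, 4]]
Trace = 2 + 4 = 6
Determinant = 2*4 - (-1)^2 = 7
Discriminant = (6)^2 - 4*7 = 8.0
Eigenvalues: lambda_1 = 1.5858, lambda_2 = 4.4142
The function is convex.

1


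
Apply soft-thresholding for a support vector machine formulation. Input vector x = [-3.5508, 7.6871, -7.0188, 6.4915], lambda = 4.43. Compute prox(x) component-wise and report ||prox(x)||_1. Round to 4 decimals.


Soft-thresholding with lambda = 4.43:
prox(-3.5508) = sign(-3.5508)*max(|-3.5508| - 4.43, 0) = 0.0
prox(7.6871) = sign(7.6871)*max(|7.6871| - 4.43, 0) = 3.2571
prox(-7.0188) = sign(-7.0188)*max(|-7.0188| - 4.43, 0) = -2.5888
prox(6.4915) = sign(6.4915)*max(|6.4915| - 4.43, 0) = 2.0615
prox(x) = [0.0, 3.2571, -2.5888, 2.0615]
||prox(x)||_1 = 0.0 + 3.2571 + 2.5888 + 2.0615 = 7.9074


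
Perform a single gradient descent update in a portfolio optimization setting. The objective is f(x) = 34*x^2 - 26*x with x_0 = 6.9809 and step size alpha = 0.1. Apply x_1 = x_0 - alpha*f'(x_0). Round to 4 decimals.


We compute the gradient at x_0 and apply the update.
f'(x) = 68*x - 26
f'(6.9809) = 68*6.9809 - 26 = 448.7012
x_1 = 6.9809 - 0.1*448.7012 = -37.8892


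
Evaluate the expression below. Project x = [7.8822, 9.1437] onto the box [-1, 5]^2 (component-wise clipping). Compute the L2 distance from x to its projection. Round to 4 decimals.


Project each component onto [-1, 5].
clip(7.8822) = 5.0, clip(9.1437) = 5.0
Projection = [5.0, 5.0]
Squared diffs: [8.3071, 17.1702]
Distance = sqrt(25.4773) = 5.0475


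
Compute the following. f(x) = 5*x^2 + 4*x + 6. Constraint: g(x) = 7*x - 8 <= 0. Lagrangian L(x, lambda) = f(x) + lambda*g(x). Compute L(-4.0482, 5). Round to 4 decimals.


Step 1: Evaluate f(x).
f(-4.0482) = 5*(-4.0482)^2 + 4*(-4.0482) + 6 = 71.7468
Step 2: Evaluate g(x).
g(-4.0482) = 7*-4.0482 - 8 = -36.3374
Step 3: Compute Lagrangian.
L = 71.7468 + 5*-36.3374 = -109.9402


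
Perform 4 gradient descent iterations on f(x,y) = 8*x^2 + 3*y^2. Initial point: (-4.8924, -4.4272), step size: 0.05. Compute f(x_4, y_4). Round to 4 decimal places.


Gradient descent on f(x,y) = 8*x^2 + 3*y^2.
Starting point: (-4.8924, -4.4272), alpha = 0.05
Step 1: grad_x = 2*8*-4.8924 = -78.2784, grad_y = 2*3*-4.4272 = -26.5632
  x_1 = -4.8924 - 0.05*-78.2784 = -0.9785
  y_1 = -4.4272 - 0.05*-26.5632 = -3.099
Step 2: grad_x = 2*8*-0.9785 = -15.6557, grad_y = 2*3*-3.099 = -18.5942
  x_2 = -0.9785 - 0.05*-15.6557 = -0.1957
  y_2 = -3.099 - 0.05*-18.5942 = -2.1693
Step 3: grad_x = 2*8*-0.1957 = -3.1311, grad_y = 2*3*-2.1693 = -13.016
  x_3 = -0.1957 - 0.05*-3.1311 = -0.0391
  y_3 = -2.1693 - 0.05*-13.016 = -1.5185
Step 4: grad_x = 2*8*-0.0391 = -0.6262, grad_y = 2*3*-1.5185 = -9.1112
  x_4 = -0.0391 - 0.05*-0.6262 = -0.0078
  y_4 = -1.5185 - 0.05*-9.1112 = -1.063
f(-0.0078, -1.063) = 8*(-0.0078)^2 + 3*(-1.063)^2 = 3.3902


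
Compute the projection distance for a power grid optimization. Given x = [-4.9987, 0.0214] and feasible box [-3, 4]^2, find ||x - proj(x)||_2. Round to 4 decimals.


Project each component onto [-3, 4].
clip(-4.9987) = -3.0, clip(0.0214) = 0.0214
Projection = [-3.0, 0.0214]
Squared diffs: [3.9948, 0.0]
Distance = sqrt(3.9948) = 1.9987


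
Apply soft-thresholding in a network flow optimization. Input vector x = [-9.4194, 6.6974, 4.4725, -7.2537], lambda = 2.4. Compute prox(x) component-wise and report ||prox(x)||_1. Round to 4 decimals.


Soft-thresholding with lambda = 2.4:
prox(-9.4194) = sign(-9.4194)*max(|-9.4194| - 2.4, 0) = -7.0194
prox(6.6974) = sign(6.6974)*max(|6.6974| - 2.4, 0) = 4.2974
prox(4.4725) = sign(4.4725)*max(|4.4725| - 2.4, 0) = 2.0725
prox(-7.2537) = sign(-7.2537)*max(|-7.2537| - 2.4, 0) = -4.8537
prox(x) = [-7.0194, 4.2974, 2.0725, -4.8537]
||prox(x)||_1 = 7.0194 + 4.2974 + 2.0725 + 4.8537 = 18.243


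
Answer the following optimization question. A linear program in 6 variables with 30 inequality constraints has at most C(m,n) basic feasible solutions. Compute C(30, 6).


Each vertex corresponds to some choice of n active constraints out of m, so the number of vertices is at most C(m, n) = m! / (n!(m-n)!).
m = 30, n = 6
Numerator: 30 * 29 * 28 * 27 * 26 * 25
Denominator: 6! = 720
C(30, 6) = 593775


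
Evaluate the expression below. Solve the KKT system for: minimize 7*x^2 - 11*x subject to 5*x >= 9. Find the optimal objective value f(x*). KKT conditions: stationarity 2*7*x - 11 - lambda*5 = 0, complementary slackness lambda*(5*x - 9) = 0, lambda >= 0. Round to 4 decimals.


Step 1: Try lambda = 0 (constraint inactive).
x_unc = 11/(2*7) = 0.7857
Check: 5*0.7857 = 3.9285 < 9 -- violated!
Step 2: Constraint must be active: 5*x = 9
x* = 9/5 = 1.8
lambda = (2*7*1.8 - 11)/5 = 2.84
Step 3: Compute optimal value.
f(x*) = 7*1.8^2 - 11*1.8 = 2.88


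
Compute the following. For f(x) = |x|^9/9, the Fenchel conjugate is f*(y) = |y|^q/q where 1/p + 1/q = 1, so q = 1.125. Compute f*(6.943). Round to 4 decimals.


The conjugate exponent q satisfies 1/p + 1/q = 1.
p = 9, so q = 9/(9 - 1) = 1.125
|y|^q = 6.943^1.125 = 8.8459
f*(6.943) = 8.8459 / 1.125 = 7.863


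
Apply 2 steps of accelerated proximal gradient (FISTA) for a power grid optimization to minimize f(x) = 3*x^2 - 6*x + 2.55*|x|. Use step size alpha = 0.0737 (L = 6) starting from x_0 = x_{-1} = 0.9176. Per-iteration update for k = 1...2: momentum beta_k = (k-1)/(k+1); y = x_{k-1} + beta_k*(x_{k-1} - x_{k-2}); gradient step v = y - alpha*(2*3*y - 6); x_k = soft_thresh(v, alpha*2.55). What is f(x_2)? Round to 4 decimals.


FISTA on f(x) = 3*x^2 - 6*x + 2.55*|x|
L = 6, alpha = 0.0737
Iteration 1: beta = 0.0, y = 0.9176 + 0.0*(0.9176 - 0.9176) = 0.9176
  grad(y) = -0.4944, v = y - alpha*grad = 0.954
  prox(v) = soft_thresh(0.954, 0.1879) = 0.7661
Iteration 2: beta = 0.3333, y = 0.7661 + 0.3333*(0.7661 - 0.9176) = 0.7156
  grad(y) = -1.7064, v = y - alpha*grad = 0.8414
  prox(v) = soft_thresh(0.8414, 0.1879) = 0.6534
f(x_2) = 3*0.6534^2 - 6*0.6534 + 2.55*|0.6534| = -0.9734


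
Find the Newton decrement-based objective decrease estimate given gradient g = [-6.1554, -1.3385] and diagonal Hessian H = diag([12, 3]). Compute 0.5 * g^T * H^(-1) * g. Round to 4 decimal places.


Step 1: H is diagonal, so H^(-1) * g = [-0.513, -0.4462].
Step 2: g^T H^(-1) g = sum_i g_i^2 / H_ii
  = (-6.1554)^2/12 + (-1.3385)^2/3
  = 3.1574 + 0.5972 = 3.7546
Step 3: Objective decrease = 0.5 * g^T H^(-1) g = 1.8773


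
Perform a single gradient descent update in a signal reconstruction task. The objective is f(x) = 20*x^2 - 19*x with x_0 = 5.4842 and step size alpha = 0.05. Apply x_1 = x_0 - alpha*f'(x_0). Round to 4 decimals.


We compute the gradient at x_0 and apply the update.
f'(x) = 40*x - 19
f'(5.4842) = 40*5.4842 - 19 = 200.368
x_1 = 5.4842 - 0.05*200.368 = -4.5342


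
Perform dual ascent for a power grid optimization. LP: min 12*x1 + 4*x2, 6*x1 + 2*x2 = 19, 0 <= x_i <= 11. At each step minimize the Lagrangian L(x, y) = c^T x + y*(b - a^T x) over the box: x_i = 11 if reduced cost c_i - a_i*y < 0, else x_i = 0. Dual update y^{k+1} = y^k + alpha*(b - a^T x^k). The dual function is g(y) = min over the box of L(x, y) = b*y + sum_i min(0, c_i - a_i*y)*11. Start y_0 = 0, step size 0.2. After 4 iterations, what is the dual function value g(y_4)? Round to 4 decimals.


Dual ascent for LP: min 12*x1 + 4*x2, 6*x1 + 2*x2 = 19, 0 <= x_i <= 11
Step 1: y^k = 0.0, reduced costs: (12.0, 4.0)
  x^k = (0.0, 0.0), subgradient = b - a^T x = 19.0
  y^{k+1} = 0.0 + 0.2*19.0 = 3.8
Step 2: y^k = 3.8, reduced costs: (-10.8, -3.6)
  x^k = (11.0, 11.0), subgradient = b - a^T x = -69.0
  y^{k+1} = 3.8 + 0.2*-69.0 = -10.0
Step 3: y^k = -10.0, reduced costs: (72.0, 24.0)
  x^k = (0.0, 0.0), subgradient = b - a^T x = 19.0
  y^{k+1} = -10.0 + 0.2*19.0 = -6.2
Step 4: y^k = -6.2, reduced costs: (49.2, 16.4)
  x^k = (0.0, 0.0), subgradient = b - a^T x = 19.0
  y^{k+1} = -6.2 + 0.2*19.0 = -2.4
Dual objective at y_4 = -2.4: reduced costs (26.4, 8.8), box minimizer x = (0.0, 0.0)
g(y_4) = b*y + (c1 - a1*y)*x1 + (c2 - a2*y)*x2 = 19*(-2.4) + 26.4*0.0 + 8.8*0.0 = -45.6 + 0.0 + 0.0 = -45.6


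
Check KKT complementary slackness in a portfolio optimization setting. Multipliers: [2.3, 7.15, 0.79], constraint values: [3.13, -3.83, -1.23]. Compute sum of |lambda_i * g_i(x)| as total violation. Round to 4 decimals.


KKT complementary slackness check:
lambda_1 * g_1 = 2.3 * 3.13 = 7.199
lambda_2 * g_2 = 7.15 * -3.83 = -27.3845
lambda_3 * g_3 = 0.79 * -1.23 = -0.9717
Total violation = 7.199 + 27.3845 + 0.9717 = 35.5552


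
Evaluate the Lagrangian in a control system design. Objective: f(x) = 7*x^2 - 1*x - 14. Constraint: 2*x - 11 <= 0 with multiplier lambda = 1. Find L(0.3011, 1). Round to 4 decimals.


Step 1: Evaluate f(x).
f(0.3011) = 7*0.3011^2 - 1*0.3011 - 14 = -13.6665
Step 2: Evaluate g(x).
g(0.3011) = 2*0.3011 - 11 = -10.3978
Step 3: Compute Lagrangian.
L = -13.6665 + 1*-10.3978 = -24.0643


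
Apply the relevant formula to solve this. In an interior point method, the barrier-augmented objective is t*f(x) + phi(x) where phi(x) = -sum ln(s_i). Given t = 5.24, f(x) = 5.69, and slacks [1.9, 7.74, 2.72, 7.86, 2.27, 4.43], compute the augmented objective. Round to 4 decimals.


Step 1: Compute log-barrier.
ln values: [0.6419, 2.0464, 1.0006, 2.0618, 0.8198, 1.4884]
phi = -(0.6419 + 2.0464 + 1.0006 + 2.0618 + 0.8198 + 1.4884) = -8.0589
Step 2: Compute augmented objective.
t*f(x) = 5.24*5.69 = 29.8156
Total = 29.8156 - 8.0589 = 21.7567


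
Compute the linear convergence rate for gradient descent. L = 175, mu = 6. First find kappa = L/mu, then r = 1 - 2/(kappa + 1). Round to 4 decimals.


Step 1: Compute the condition number.
kappa = L/mu = 175/6 = 29.1667
Step 2: Compute the convergence rate.
r = 1 - 2/(kappa + 1) = 1 - 2*mu/(L + mu) = (L - mu)/(L + mu) = 169/181 = 0.9337


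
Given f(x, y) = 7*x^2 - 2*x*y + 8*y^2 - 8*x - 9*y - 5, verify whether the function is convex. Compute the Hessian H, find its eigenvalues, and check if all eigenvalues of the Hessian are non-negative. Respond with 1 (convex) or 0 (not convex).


The Hessian of f(x,y) = 7*x^2 - 2*x*y + 8*y^2 - 8*x - 9*y - 5 is:
H = [[14, -2], [-2, 16]]
Trace = 14 + 16 = 30
Determinant = 14*16 - (-2)^2 = 220
Discriminant = (30)^2 - 4*220 = 20.0
Eigenvalues: lambda_1 = 12.7639, lambda_2 = 17.2361
The function is convex.

1


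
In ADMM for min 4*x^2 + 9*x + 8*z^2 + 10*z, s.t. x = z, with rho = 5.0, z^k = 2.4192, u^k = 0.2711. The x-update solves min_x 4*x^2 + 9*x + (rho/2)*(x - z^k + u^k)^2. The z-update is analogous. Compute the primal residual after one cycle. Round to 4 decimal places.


ADMM iteration with rho = 5.0, z^k = 2.4192, u^k = 0.2711
Step 1: x-update.
Minimize 4*x^2 + 9*x + (5.0/2)*(x - 2.4192 + 0.2711)^2
FOC: (2*4 + 5.0)*x = -9 + 5.0*(2.4192 - 0.2711)
x^{k+1} = 0.1339
Step 2: z-update.
Minimize 8*z^2 + 10*z + (5.0/2)*(0.1339 - z + 0.2711)^2
FOC: (2*8 + 5.0)*z = -10 + 5.0*(0.1339 + 0.2711)
z^{k+1} = -0.3798
Step 3: u-update.
u^{k+1} = 0.2711 + 0.1339 + 0.3798 = 0.7848
Step 4: Primal residual = |0.1339 + 0.3798| = 0.5137


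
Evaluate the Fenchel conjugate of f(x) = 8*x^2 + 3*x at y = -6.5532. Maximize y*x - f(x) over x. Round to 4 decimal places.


f*(y) = sup_x {y*x - a*x^2 - b*x} = sup_x {(y-b)*x - a*x^2}
FOC: (y - b) - 2a*x = 0 => x* = (y - b)/(2a)
x* = (-6.5532 - 3)/(2*8) = -0.5971
f*(-6.5532) = (y-b)^2/(4a) = (-6.5532 - 3)^2/(4*8)
= 91.2636/32 = 2.852


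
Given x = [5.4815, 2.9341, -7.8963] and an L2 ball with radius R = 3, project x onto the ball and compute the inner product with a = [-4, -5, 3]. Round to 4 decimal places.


Step 1: Compute ||x|| (intermediates to 6 decimals).
||x|| = sqrt(5.4815^2 + 2.9341^2 + (-7.8963)^2) = 10.050241
Step 2: Project.
Since ||x|| > R, scale = R/||x|| = 3/10.050241 = 0.2985, proj(x) = scale * x
proj(x) = [1.636228, 0.875829, -2.357046]
Step 3: Dot product.
a^T * proj(x) = -4*1.636228 - 5*0.875829 + 3*(-2.357046) = -17.9952


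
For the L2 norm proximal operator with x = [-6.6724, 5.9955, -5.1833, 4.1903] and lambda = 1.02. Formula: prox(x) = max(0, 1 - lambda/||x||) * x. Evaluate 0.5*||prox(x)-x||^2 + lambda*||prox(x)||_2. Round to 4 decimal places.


Step 1: Compute ||x||.
||x|| = 11.1755
Step 2: Compute scaling factor.
scale = max(0, 1 - 1.02/11.1755) = 0.9087
Step 3: prox(x) = [-6.0634, 5.4483, -4.7102, 3.8078]
||prox(x)|| = 10.1555
Step 4: Proximal objective.
0.5*||prox-x||^2 = 0.5202
lambda*||prox|| = 10.3586
Total = 10.8788


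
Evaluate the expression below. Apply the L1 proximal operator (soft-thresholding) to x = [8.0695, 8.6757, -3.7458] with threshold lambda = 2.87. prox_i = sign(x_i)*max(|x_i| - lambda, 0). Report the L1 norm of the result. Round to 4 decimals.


Soft-thresholding with lambda = 2.87:
prox(8.0695) = sign(8.0695)*max(|8.0695| - 2.87, 0) = 5.1995
prox(8.6757) = sign(8.6757)*max(|8.6757| - 2.87, 0) = 5.8057
prox(-3.7458) = sign(-3.7458)*max(|-3.7458| - 2.87, 0) = -0.8758
prox(x) = [5.1995, 5.8057, -0.8758]
||prox(x)||_1 = 5.1995 + 5.8057 + 0.8758 = 11.881


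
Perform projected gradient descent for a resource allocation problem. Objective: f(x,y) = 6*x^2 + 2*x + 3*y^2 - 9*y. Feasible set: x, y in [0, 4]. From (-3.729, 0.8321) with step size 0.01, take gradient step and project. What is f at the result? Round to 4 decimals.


Step 1: Compute gradient at (-3.729, 0.8321).
grad_x = 2*6*-3.729 + 2 = -42.748
grad_y = 2*3*0.8321 - 9 = -4.0074
Step 2: Gradient step.
x_raw = -3.729 - 0.01*-42.748 = -3.3015
y_raw = 0.8321 - 0.01*-4.0074 = 0.8722
Step 3: Project onto [0, 4].
x_proj = clip(-3.3015) = 0.0
y_proj = clip(0.8722) = 0.8722
Step 4: Evaluate f.
f(0.0, 0.8722) = -5.5675


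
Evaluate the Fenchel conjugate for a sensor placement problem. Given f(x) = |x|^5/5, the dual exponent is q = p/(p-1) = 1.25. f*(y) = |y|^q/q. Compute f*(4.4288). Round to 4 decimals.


The conjugate exponent q satisfies 1/p + 1/q = 1.
p = 5, so q = 5/(5 - 1) = 1.25
|y|^q = 4.4288^1.25 = 6.4248
f*(4.4288) = 6.4248 / 1.25 = 5.1398


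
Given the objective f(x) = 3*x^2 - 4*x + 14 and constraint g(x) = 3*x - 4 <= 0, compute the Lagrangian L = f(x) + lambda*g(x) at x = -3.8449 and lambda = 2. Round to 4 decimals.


Step 1: Evaluate f(x).
f(-3.8449) = 3*(-3.8449)^2 - 4*(-3.8449) + 14 = 73.7294
Step 2: Evaluate g(x).
g(-3.8449) = 3*-3.8449 - 4 = -15.5347
Step 3: Compute Lagrangian.
L = 73.7294 + 2*-15.5347 = 42.66


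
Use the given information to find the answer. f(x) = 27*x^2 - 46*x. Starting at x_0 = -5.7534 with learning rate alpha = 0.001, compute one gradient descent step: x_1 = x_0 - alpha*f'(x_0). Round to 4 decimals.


We compute the gradient at x_0 and apply the update.
f'(x) = 54*x - 46
f'(-5.7534) = 54*-5.7534 - 46 = -356.6836
x_1 = -5.7534 - 0.001*-356.6836 = -5.3967


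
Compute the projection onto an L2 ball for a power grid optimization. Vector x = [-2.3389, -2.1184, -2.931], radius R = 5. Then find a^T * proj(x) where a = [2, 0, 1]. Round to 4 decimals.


Step 1: Compute ||x|| (intermediates to 6 decimals).
||x|| = sqrt((-2.3389)^2 + (-2.1184)^2 + (-2.931)^2) = 4.306836
Step 2: Project.
Since ||x|| <= R, proj = x (no scaling needed).
proj(x) = [-2.3389, -2.1184, -2.931]
Step 3: Dot product.
a^T * proj(x) = 2*(-2.3389) + 0*(-2.1184) + 1*(-2.931) = -7.6088


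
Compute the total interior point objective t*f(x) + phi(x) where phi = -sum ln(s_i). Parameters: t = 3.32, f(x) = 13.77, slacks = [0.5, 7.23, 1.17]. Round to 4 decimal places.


Step 1: Compute log-barrier.
ln values: [-0.6931, 1.9782, 0.157]
phi = -(-0.6931 + 1.9782 + 0.157) = -1.4421
Step 2: Compute augmented objective.
t*f(x) = 3.32*13.77 = 45.7164
Total = 45.7164 - 1.4421 = 44.2743


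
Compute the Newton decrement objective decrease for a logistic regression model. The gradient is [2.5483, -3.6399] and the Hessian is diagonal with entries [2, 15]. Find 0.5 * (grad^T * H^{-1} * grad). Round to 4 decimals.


Step 1: H is diagonal, so H^(-1) * g = [1.2742, -0.2427].
Step 2: g^T H^(-1) g = sum_i g_i^2 / H_ii
  = (2.5483)^2/2 + (-3.6399)^2/15
  = 3.2469 + 0.8833 = 4.1302
Step 3: Objective decrease = 0.5 * g^T H^(-1) g = 2.0651


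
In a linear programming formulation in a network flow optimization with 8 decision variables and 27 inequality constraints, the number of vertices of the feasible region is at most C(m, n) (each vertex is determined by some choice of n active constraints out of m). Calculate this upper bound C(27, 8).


Each vertex corresponds to some choice of n active constraints out of m, so the number of vertices is at most C(m, n) = m! / (n!(m-n)!).
m = 27, n = 8
Numerator: 27 * 26 * 25 * 24 * 23 * 22 * 21 * 20
Denominator: 8! = 40320
C(27, 8) = 2220075


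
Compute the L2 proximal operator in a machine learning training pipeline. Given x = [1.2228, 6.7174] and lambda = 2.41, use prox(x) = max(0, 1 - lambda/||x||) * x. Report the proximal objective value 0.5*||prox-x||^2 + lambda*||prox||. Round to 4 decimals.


Step 1: Compute ||x||.
||x|| = 6.8278
Step 2: Compute scaling factor.
scale = max(0, 1 - 2.41/6.8278) = 0.647
Step 3: prox(x) = [0.7912, 4.3464]
||prox(x)|| = 4.4178
Step 4: Proximal objective.
0.5*||prox-x||^2 = 2.9041
lambda*||prox|| = 10.6469
Total = 13.5509


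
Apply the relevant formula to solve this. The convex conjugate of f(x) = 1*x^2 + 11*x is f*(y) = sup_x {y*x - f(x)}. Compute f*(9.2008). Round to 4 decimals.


f*(y) = sup_x {y*x - a*x^2 - b*x} = sup_x {(y-b)*x - a*x^2}
FOC: (y - b) - 2a*x = 0 => x* = (y - b)/(2a)
x* = (9.2008 - 11)/(2*1) = -0.8996
f*(9.2008) = (y-b)^2/(4a) = (9.2008 - 11)^2/(4*1)
= 3.2371/4 = 0.8093


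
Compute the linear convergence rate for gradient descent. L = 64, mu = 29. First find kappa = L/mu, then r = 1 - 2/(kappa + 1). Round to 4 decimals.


Step 1: Compute the condition number.
kappa = L/mu = 64/29 = 2.2069
Step 2: Compute the convergence rate.
r = 1 - 2/(kappa + 1) = 1 - 2*mu/(L + mu) = (L - mu)/(L + mu) = 35/93 = 0.3763


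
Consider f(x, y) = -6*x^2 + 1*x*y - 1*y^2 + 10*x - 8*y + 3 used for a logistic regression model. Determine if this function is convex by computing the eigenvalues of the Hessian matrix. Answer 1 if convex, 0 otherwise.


The Hessian of f(x,y) = -6*x^2 + 1*x*y - 1*y^2 + 10*x - 8*y + 3 is:
H = [[-12, 1], [1, -2]]
Trace = -12 - 2 = -14
Determinant = -12*-2 - (1)^2 = 23
Discriminant = (-14)^2 - 4*23 = 104.0
Eigenvalues: lambda_1 = -12.099, lambda_2 = -1.901
The function is not convex.

0


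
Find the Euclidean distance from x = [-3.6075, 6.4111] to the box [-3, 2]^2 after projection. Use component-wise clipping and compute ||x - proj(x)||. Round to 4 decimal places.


Project each component onto [-3, 2].
clip(-3.6075) = -3.0, clip(6.4111) = 2.0
Projection = [-3.0, 2.0]
Squared diffs: [0.3691, 19.4578]
Distance = sqrt(19.8269) = 4.4527


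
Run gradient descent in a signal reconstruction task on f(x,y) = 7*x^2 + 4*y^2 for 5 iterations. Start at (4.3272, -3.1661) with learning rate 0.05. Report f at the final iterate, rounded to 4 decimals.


Gradient descent on f(x,y) = 7*x^2 + 4*y^2.
Starting point: (4.3272, -3.1661), alpha = 0.05
Step 1: grad_x = 2*7*4.3272 = 60.5808, grad_y = 2*4*-3.1661 = -25.3288
  x_1 = 4.3272 - 0.05*60.5808 = 1.2982
  y_1 = -3.1661 - 0.05*-25.3288 = -1.8997
Step 2: grad_x = 2*7*1.2982 = 18.1742, grad_y = 2*4*-1.8997 = -15.1973
  x_2 = 1.2982 - 0.05*18.1742 = 0.3894
  y_2 = -1.8997 - 0.05*-15.1973 = -1.1398
Step 3: grad_x = 2*7*0.3894 = 5.4523, grad_y = 2*4*-1.1398 = -9.1184
  x_3 = 0.3894 - 0.05*5.4523 = 0.1168
  y_3 = -1.1398 - 0.05*-9.1184 = -0.6839
Step 4: grad_x = 2*7*0.1168 = 1.6357, grad_y = 2*4*-0.6839 = -5.471
  x_4 = 0.1168 - 0.05*1.6357 = 0.0351
  y_4 = -0.6839 - 0.05*-5.471 = -0.4103
Step 5: grad_x = 2*7*0.0351 = 0.4907, grad_y = 2*4*-0.4103 = -3.2826
  x_5 = 0.0351 - 0.05*0.4907 = 0.0105
  y_5 = -0.4103 - 0.05*-3.2826 = -0.2462
f(0.0105, -0.2462) = 7*0.0105^2 + 4*(-0.2462)^2 = 0.2432


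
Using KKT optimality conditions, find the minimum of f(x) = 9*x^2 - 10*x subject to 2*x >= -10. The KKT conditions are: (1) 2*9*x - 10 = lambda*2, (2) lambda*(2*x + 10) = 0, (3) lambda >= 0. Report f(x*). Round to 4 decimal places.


Step 1: Try lambda = 0 (constraint inactive).
Stationarity: 2*9*x - 10 = 0
x* = 10/(2*9) = 5/9 = 0.5556 (rounded; the exact value 5/9 is used below)
Check constraint: 2*0.5556 = 1.1112 >= -10 -- satisfied.
Step 2: Compute optimal value.
f(x*) = 9*(5/9)^2 - 10*(5/9) = -2.7778


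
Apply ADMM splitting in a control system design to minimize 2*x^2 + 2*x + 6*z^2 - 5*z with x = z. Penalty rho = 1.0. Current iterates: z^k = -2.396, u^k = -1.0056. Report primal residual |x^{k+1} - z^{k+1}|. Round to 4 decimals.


ADMM iteration with rho = 1.0, z^k = -2.396, u^k = -1.0056
Step 1: x-update.
Minimize 2*x^2 + 2*x + (1.0/2)*(x + 2.396 - 1.0056)^2
FOC: (2*2 + 1.0)*x = -2 + 1.0*(-2.396 + 1.0056)
x^{k+1} = -0.6781
Step 2: z-update.
Minimize 6*z^2 - 5*z + (1.0/2)*(-0.6781 - z - 1.0056)^2
FOC: (2*6 + 1.0)*z = 5 + 1.0*(-0.6781 - 1.0056)
z^{k+1} = 0.2551
Step 3: u-update.
u^{k+1} = -1.0056 - 0.6781 - 0.2551 = -1.9388
Step 4: Primal residual = |-0.6781 - 0.2551| = 0.9332


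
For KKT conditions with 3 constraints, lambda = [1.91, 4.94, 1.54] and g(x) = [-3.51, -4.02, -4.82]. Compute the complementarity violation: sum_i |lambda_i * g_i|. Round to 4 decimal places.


KKT complementary slackness check:
lambda_1 * g_1 = 1.91 * -3.51 = -6.7041
lambda_2 * g_2 = 4.94 * -4.02 = -19.8588
lambda_3 * g_3 = 1.54 * -4.82 = -7.4228
Total violation = 6.7041 + 19.8588 + 7.4228 = 33.9857


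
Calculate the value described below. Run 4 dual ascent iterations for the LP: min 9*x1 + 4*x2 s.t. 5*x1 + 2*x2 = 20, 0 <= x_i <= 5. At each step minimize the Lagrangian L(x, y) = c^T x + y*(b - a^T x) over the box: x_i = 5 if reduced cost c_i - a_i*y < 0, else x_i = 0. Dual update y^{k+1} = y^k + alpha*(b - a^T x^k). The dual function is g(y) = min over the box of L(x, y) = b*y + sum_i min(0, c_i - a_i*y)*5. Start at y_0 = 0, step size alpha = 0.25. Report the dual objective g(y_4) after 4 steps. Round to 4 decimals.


Dual ascent for LP: min 9*x1 + 4*x2, 5*x1 + 2*x2 = 20, 0 <= x_i <= 5
Step 1: y^k = 0.0, reduced costs: (9.0, 4.0)
  x^k = (0.0, 0.0), subgradient = b - a^T x = 20.0
  y^{k+1} = 0.0 + 0.25*20.0 = 5.0
Step 2: y^k = 5.0, reduced costs: (-16.0, -6.0)
  x^k = (5.0, 5.0), subgradient = b - a^T x = -15.0
  y^{k+1} = 5.0 + 0.25*-15.0 = 1.25
Step 3: y^k = 1.25, reduced costs: (2.75, 1.5)
  x^k = (0.0, 0.0), subgradient = b - a^T x = 20.0
  y^{k+1} = 1.25 + 0.25*20.0 = 6.25
Step 4: y^k = 6.25, reduced costs: (-22.25, -8.5)
  x^k = (5.0, 5.0), subgradient = b - a^T x = -15.0
  y^{k+1} = 6.25 + 0.25*-15.0 = 2.5
Dual objective at y_4 = 2.5: reduced costs (-3.5, -1.0), box minimizer x = (5.0, 5.0)
g(y_4) = b*y + (c1 - a1*y)*x1 + (c2 - a2*y)*x2 = 20*2.5 + (-3.5)*5.0 + (-1.0)*5.0 = 50.0 - 17.5 - 5.0 = 27.5


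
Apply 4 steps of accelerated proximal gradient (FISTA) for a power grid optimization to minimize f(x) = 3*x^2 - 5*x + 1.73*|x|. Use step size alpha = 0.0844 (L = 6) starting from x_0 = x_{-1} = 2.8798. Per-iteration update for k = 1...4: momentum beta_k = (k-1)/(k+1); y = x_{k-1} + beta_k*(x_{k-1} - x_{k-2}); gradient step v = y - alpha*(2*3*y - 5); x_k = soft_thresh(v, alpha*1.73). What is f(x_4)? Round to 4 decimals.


FISTA on f(x) = 3*x^2 - 5*x + 1.73*|x|
L = 6, alpha = 0.0844
Iteration 1: beta = 0.0, y = 2.8798 + 0.0*(2.8798 - 2.8798) = 2.8798
  grad(y) = 12.2788, v = y - alpha*grad = 1.8435
  prox(v) = soft_thresh(1.8435, 0.146) = 1.6975
Iteration 2: beta = 0.3333, y = 1.6975 + 0.3333*(1.6975 - 2.8798) = 1.3033
  grad(y) = 2.8201, v = y - alpha*grad = 1.0653
  prox(v) = soft_thresh(1.0653, 0.146) = 0.9193
Iteration 3: beta = 0.5, y = 0.9193 + 0.5*(0.9193 - 1.6975) = 0.5302
  grad(y) = -1.8185, v = y - alpha*grad = 0.6837
  prox(v) = soft_thresh(0.6837, 0.146) = 0.5377
Iteration 4: beta = 0.6, y = 0.5377 + 0.6*(0.5377 - 0.9193) = 0.3088
  grad(y) = -3.1474, v = y - alpha*grad = 0.5744
  prox(v) = soft_thresh(0.5744, 0.146) = 0.4284
f(x_4) = 3*0.4284^2 - 5*0.4284 + 1.73*|0.4284| = -0.8503


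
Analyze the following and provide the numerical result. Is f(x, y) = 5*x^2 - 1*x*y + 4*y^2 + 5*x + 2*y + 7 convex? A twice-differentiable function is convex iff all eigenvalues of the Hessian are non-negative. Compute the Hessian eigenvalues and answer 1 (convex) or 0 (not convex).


The Hessian of f(x,y) = 5*x^2 - 1*x*y + 4*y^2 + 5*x + 2*y + 7 is:
H = [[10, -1], [-1, 8]]
Trace = 10 + 8 = 18
Determinant = 10*8 - (-1)^2 = 79
Discriminant = (18)^2 - 4*79 = 8.0
Eigenvalues: lambda_1 = 7.5858, lambda_2 = 10.4142
The function is convex.

1


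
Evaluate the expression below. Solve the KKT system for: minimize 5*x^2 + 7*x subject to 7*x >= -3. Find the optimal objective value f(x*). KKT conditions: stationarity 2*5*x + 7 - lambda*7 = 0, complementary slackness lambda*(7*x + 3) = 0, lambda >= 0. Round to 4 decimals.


Step 1: Try lambda = 0 (constraint inactive).
x_unc = -7/(2*5) = -0.7
Check: 7*-0.7 = -4.9 < -3 -- violated!
Step 2: Constraint must be active: 7*x = -3
x* = -3/7 = -0.4286 (rounded; the exact value -3/7 is used below)
lambda = (2*5*(-3/7) + 7)/7 = 0.3878
Step 3: Compute optimal value.
f(x*) = 5*(-3/7)^2 + 7*(-3/7) = -2.0816
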